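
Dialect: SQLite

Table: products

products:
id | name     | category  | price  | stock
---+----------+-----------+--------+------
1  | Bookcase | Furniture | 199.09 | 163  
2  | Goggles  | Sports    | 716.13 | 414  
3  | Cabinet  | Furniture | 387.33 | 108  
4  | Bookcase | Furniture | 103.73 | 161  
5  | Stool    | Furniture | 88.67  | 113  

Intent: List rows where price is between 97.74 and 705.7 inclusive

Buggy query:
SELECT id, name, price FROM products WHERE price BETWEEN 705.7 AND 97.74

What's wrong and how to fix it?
Bug: BETWEEN expects the lower bound first; with 705.7 AND 97.74 the range is empty

Fix: Swap the bounds so the smaller value comes first

Corrected query:
SELECT id, name, price FROM products WHERE price BETWEEN 97.74 AND 705.7

Result:
id | name     | price 
---+----------+-------
1  | Bookcase | 199.09
3  | Cabinet  | 387.33
4  | Bookcase | 103.73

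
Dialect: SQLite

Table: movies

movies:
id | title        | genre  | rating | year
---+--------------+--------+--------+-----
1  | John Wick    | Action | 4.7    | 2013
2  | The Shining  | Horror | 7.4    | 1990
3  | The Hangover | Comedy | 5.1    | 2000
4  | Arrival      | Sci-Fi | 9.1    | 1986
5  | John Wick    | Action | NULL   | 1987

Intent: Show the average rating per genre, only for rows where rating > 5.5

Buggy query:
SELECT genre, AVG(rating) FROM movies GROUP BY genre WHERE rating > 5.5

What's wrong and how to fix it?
Bug: Row-level WHERE must come before GROUP BY in the clause order

Fix: Place WHERE between FROM and GROUP BY

Corrected query:
SELECT genre, AVG(rating) FROM movies WHERE rating > 5.5 GROUP BY genre

Result:
genre  | AVG(rating)
-------+------------
Horror | 7.4        
Sci-Fi | 9.1        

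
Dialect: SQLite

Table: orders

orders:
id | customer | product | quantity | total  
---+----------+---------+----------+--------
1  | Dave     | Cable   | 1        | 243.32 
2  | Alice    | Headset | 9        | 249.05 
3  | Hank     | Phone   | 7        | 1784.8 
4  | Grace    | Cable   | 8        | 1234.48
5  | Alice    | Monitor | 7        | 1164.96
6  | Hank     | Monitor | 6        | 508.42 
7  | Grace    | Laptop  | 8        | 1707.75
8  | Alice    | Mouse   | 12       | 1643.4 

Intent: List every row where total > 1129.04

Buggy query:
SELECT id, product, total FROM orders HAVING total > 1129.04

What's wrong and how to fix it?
Bug: HAVING filters the output of aggregation, but this query has no GROUP BY and no aggregate functions, so SQLite rejects it (HAVING clause on a non-aggregate query); the condition here is per row

Fix: Replace HAVING with WHERE since the condition applies to individual rows

Corrected query:
SELECT id, product, total FROM orders WHERE total > 1129.04

Result:
id | product | total  
---+---------+--------
3  | Phone   | 1784.8 
4  | Cable   | 1234.48
5  | Monitor | 1164.96
7  | Laptop  | 1707.75
8  | Mouse   | 1643.4 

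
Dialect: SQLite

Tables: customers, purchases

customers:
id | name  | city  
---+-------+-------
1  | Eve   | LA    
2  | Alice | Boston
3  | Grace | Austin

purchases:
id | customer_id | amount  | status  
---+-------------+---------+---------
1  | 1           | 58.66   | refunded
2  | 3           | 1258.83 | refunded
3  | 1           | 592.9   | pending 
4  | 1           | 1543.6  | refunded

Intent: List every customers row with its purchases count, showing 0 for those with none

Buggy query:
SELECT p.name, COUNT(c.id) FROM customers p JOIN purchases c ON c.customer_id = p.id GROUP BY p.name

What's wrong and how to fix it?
Bug: An inner join excludes parents with zero children

Fix: Use LEFT JOIN so parents without children still appear (COUNT(c.id) gives 0)

Corrected query:
SELECT p.name, COUNT(c.id) FROM customers p LEFT JOIN purchases c ON c.customer_id = p.id GROUP BY p.name

Result:
name  | COUNT(c.id)
------+------------
Alice | 0          
Eve   | 3          
Grace | 1          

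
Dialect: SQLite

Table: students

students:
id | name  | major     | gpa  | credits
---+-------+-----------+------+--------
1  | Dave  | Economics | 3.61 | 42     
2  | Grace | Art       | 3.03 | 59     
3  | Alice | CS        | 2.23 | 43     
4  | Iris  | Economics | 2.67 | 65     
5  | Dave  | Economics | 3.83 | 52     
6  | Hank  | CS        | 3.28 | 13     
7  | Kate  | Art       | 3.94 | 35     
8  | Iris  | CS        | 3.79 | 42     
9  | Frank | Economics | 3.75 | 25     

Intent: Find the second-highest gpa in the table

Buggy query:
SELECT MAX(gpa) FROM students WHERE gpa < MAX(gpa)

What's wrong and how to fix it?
Bug: The inner MAX is an aggregate inside WHERE, which is not allowed

Fix: Compute the overall MAX in a subquery, then take MAX of rows below it

Corrected query:
SELECT MAX(gpa) FROM students WHERE gpa < (SELECT MAX(gpa) FROM students)

Result:
MAX(gpa)
--------
3.83    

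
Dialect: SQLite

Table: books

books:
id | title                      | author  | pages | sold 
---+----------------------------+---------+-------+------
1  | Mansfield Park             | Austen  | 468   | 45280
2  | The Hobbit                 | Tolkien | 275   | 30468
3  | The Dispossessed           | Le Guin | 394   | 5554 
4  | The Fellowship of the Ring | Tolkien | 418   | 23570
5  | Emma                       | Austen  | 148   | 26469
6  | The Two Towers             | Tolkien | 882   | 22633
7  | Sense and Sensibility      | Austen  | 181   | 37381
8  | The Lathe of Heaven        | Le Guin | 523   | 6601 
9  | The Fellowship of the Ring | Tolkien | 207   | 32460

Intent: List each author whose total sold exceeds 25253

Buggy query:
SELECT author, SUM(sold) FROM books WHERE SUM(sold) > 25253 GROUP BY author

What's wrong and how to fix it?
Bug: WHERE runs before GROUP BY, so aggregates aren't available there

Fix: Move the aggregate condition to a HAVING clause

Corrected query:
SELECT author, SUM(sold) FROM books GROUP BY author HAVING SUM(sold) > 25253

Result:
author  | SUM(sold)
--------+----------
Austen  | 109130   
Tolkien | 109131   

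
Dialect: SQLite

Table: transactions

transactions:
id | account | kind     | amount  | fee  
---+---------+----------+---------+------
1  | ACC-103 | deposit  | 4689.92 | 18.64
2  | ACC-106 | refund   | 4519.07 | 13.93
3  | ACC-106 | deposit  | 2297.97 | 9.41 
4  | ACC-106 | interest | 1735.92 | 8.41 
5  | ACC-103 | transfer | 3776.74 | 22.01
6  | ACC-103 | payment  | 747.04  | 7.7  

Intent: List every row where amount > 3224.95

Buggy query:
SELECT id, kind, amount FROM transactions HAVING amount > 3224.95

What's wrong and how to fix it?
Bug: This is a non-aggregate query (no GROUP BY, no aggregates), so in SQLite the HAVING clause is invalid here; a row-level condition belongs in WHERE

Fix: Use WHERE for row-level filtering

Corrected query:
SELECT id, kind, amount FROM transactions WHERE amount > 3224.95

Result:
id | kind     | amount 
---+----------+--------
1  | deposit  | 4689.92
2  | refund   | 4519.07
5  | transfer | 3776.74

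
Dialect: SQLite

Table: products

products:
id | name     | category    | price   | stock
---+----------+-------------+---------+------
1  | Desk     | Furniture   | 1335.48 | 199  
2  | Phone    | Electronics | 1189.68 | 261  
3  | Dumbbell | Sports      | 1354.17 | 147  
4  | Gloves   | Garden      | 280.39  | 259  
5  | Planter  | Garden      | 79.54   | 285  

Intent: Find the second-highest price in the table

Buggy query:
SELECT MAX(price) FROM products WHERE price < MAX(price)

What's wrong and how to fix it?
Bug: The inner MAX is an aggregate inside WHERE, which is not allowed

Fix: Compute the overall MAX in a subquery, then take MAX of rows below it

Corrected query:
SELECT MAX(price) FROM products WHERE price < (SELECT MAX(price) FROM products)

Result:
MAX(price)
----------
1335.48   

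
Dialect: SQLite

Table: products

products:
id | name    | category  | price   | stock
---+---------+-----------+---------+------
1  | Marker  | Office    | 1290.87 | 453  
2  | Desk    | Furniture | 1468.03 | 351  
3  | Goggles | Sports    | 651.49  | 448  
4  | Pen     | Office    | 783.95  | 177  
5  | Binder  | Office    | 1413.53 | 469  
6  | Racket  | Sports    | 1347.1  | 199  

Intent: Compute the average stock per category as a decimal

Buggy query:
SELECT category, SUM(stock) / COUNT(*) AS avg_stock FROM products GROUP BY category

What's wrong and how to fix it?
Bug: SUM(stock) and COUNT(*) are both integers; the division truncates the fractional part

Fix: Multiply by 1.0 (or CAST to REAL) to force floating-point division

Corrected query:
SELECT category, SUM(stock) * 1.0 / COUNT(*) AS avg_stock FROM products GROUP BY category

Result:
category  | avg_stock 
----------+-----------
Furniture | 351       
Office    | 366.333333
Sports    | 323.5     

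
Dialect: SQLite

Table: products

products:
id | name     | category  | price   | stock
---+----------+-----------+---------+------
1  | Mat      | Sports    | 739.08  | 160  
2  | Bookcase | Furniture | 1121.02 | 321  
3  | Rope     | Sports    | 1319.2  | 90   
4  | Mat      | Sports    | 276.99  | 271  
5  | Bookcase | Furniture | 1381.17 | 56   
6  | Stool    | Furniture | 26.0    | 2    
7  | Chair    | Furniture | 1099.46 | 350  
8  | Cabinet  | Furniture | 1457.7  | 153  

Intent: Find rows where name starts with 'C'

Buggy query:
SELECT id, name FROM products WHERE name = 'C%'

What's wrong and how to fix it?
Bug: '=' compares the literal string including the % character; pattern matching needs LIKE

Fix: Use LIKE for wildcard pattern matching

Corrected query:
SELECT id, name FROM products WHERE name LIKE 'C%'

Result:
id | name   
---+--------
7  | Chair  
8  | Cabinet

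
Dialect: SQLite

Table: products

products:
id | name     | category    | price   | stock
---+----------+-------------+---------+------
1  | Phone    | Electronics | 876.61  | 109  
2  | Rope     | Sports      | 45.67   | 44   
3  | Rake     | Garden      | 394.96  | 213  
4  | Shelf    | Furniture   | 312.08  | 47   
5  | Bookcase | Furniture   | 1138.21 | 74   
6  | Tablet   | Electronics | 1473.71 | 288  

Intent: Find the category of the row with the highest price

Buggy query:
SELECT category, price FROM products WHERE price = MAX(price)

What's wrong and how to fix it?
Bug: WHERE is evaluated per row; an aggregate over the whole table isn't defined there

Fix: Use a subquery: WHERE price = (SELECT MAX(price) FROM products)

Corrected query:
SELECT category, price FROM products WHERE price = (SELECT MAX(price) FROM products)

Result:
category    | price  
------------+--------
Electronics | 1473.71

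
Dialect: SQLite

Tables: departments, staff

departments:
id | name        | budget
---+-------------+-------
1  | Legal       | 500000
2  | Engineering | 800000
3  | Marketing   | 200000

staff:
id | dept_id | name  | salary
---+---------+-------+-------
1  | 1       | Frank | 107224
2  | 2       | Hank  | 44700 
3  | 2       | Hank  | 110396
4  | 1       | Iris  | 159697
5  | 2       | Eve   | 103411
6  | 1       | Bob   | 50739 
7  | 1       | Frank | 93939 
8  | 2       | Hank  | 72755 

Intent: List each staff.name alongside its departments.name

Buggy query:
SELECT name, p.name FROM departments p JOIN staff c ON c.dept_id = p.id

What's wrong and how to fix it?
Bug: Both tables have a 'name' column; the unqualified reference is ambiguous

Fix: Prefix ambiguous columns with the table alias

Corrected query:
SELECT c.name, p.name FROM departments p JOIN staff c ON c.dept_id = p.id

Result:
name  | name       
------+------------
Frank | Legal      
Hank  | Engineering
Hank  | Engineering
Iris  | Legal      
Eve   | Engineering
Bob   | Legal      
Frank | Legal      
Hank  | Engineering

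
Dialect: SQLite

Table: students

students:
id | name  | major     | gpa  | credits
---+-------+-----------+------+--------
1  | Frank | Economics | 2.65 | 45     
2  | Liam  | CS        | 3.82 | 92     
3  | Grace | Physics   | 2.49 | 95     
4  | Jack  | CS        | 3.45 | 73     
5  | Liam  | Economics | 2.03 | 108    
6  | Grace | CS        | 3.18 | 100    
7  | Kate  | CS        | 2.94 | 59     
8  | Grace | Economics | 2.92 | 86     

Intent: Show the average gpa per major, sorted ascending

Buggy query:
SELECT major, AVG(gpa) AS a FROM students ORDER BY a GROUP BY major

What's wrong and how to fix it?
Bug: ORDER BY appears before GROUP BY; SQL clause order requires GROUP BY first

Fix: Reorder: SELECT … FROM … GROUP BY … ORDER BY …

Corrected query:
SELECT major, AVG(gpa) AS a FROM students GROUP BY major ORDER BY a

Result:
major     | a       
----------+---------
Physics   | 2.49    
Economics | 2.533333
CS        | 3.3475  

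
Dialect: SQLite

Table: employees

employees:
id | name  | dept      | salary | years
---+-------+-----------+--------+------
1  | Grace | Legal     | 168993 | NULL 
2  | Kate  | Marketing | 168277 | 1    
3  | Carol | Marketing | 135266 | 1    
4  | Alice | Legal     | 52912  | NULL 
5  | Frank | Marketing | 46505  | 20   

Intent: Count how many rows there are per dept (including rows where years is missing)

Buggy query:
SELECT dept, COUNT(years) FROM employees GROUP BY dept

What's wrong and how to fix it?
Bug: COUNT(years) skips NULLs, so groups with missing years are undercounted

Fix: Use COUNT(*) to count all rows regardless of NULL

Corrected query:
SELECT dept, COUNT(*) FROM employees GROUP BY dept

Result:
dept      | COUNT(*)
----------+---------
Legal     | 2       
Marketing | 3       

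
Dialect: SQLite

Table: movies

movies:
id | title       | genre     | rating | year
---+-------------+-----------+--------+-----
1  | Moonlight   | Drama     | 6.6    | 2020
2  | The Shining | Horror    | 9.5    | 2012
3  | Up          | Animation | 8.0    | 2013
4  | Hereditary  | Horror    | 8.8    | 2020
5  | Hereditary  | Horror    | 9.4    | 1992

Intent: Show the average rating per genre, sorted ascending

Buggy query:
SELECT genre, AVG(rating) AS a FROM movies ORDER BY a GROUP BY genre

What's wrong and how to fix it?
Bug: GROUP BY must precede ORDER BY

Fix: Move ORDER BY to the end, after GROUP BY

Corrected query:
SELECT genre, AVG(rating) AS a FROM movies GROUP BY genre ORDER BY a

Result:
genre     | a       
----------+---------
Drama     | 6.6     
Animation | 8       
Horror    | 9.233333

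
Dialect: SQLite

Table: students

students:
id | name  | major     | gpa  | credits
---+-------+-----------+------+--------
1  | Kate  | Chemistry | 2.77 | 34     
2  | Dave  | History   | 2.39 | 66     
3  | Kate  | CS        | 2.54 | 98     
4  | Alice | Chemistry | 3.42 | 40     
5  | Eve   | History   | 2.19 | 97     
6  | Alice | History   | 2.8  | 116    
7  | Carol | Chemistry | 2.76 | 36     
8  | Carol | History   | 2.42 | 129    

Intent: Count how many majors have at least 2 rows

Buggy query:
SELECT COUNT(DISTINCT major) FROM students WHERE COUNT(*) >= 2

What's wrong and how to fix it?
Bug: WHERE filters individual rows, not groups, so a group-level COUNT is invalid there

Fix: Use a subquery that GROUPs and filters with HAVING, then count its rows

Corrected query:
SELECT COUNT(*) FROM (SELECT major FROM students GROUP BY major HAVING COUNT(*) >= 2)

Result:
COUNT(*)
--------
2       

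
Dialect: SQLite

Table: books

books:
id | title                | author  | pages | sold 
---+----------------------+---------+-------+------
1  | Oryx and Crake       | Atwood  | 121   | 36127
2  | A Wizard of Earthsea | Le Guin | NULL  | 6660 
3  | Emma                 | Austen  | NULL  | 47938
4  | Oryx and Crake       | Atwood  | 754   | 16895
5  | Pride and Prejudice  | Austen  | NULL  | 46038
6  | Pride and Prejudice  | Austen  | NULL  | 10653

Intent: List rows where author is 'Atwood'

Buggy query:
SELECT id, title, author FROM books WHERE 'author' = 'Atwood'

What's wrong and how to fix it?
Bug: 'author' in single quotes is a string literal, not the column; the comparison is literal-vs-literal and never true

Fix: Reference the column as author without single quotes

Corrected query:
SELECT id, title, author FROM books WHERE author = 'Atwood'

Result:
id | title          | author
---+----------------+-------
1  | Oryx and Crake | Atwood
4  | Oryx and Crake | Atwood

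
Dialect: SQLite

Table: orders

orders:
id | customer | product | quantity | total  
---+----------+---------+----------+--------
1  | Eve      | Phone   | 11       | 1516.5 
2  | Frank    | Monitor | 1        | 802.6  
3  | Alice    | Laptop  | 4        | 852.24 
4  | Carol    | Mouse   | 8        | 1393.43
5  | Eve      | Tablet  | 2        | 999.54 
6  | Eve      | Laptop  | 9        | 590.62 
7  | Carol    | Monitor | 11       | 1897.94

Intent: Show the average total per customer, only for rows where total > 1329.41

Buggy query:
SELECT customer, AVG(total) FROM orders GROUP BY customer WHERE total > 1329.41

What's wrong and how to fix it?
Bug: Row-level WHERE must come before GROUP BY in the clause order

Fix: Move the WHERE clause before GROUP BY

Corrected query:
SELECT customer, AVG(total) FROM orders WHERE total > 1329.41 GROUP BY customer

Result:
customer | AVG(total)
---------+-----------
Carol    | 1645.685  
Eve      | 1516.5    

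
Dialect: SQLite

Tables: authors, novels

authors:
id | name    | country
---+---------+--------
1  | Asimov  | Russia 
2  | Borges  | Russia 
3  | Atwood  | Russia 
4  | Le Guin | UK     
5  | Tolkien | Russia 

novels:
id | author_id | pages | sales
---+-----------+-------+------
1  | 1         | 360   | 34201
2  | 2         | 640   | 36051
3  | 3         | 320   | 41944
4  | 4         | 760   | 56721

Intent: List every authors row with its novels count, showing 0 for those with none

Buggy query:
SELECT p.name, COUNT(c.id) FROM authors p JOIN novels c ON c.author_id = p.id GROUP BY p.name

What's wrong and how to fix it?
Bug: INNER JOIN drops authors rows that have no matching novels rows

Fix: Switch to LEFT JOIN to retain unmatched parent rows

Corrected query:
SELECT p.name, COUNT(c.id) FROM authors p LEFT JOIN novels c ON c.author_id = p.id GROUP BY p.name

Result:
name    | COUNT(c.id)
--------+------------
Asimov  | 1          
Atwood  | 1          
Borges  | 1          
Le Guin | 1          
Tolkien | 0          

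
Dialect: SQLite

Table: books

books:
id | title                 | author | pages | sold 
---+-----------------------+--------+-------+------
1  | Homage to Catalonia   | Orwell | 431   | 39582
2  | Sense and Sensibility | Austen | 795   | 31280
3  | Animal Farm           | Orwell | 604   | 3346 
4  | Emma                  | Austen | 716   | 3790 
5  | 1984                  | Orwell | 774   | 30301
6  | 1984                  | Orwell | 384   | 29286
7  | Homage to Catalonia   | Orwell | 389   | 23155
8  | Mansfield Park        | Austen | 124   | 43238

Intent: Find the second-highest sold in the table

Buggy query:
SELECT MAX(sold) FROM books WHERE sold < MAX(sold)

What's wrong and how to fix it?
Bug: The inner MAX is an aggregate inside WHERE, which is not allowed

Fix: Compute the overall MAX in a subquery, then take MAX of rows below it

Corrected query:
SELECT MAX(sold) FROM books WHERE sold < (SELECT MAX(sold) FROM books)

Result:
MAX(sold)
---------
39582    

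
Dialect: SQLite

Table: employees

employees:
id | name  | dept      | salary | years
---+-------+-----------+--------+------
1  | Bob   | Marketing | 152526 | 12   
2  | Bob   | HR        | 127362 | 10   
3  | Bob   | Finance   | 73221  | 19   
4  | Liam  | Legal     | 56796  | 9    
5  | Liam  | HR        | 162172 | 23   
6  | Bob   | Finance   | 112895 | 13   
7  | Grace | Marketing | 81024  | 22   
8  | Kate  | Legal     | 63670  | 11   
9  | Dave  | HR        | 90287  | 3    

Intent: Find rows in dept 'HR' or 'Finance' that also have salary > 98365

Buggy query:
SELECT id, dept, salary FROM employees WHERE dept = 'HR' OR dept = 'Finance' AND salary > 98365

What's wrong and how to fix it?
Bug: Without parentheses, AND is evaluated before OR, so the salary filter only applies to the 'Finance' branch

Fix: Add parentheses around the OR so the AND applies to both alternatives

Corrected query:
SELECT id, dept, salary FROM employees WHERE (dept = 'HR' OR dept = 'Finance') AND salary > 98365

Result:
id | dept    | salary
---+---------+-------
2  | HR      | 127362
5  | HR      | 162172
6  | Finance | 112895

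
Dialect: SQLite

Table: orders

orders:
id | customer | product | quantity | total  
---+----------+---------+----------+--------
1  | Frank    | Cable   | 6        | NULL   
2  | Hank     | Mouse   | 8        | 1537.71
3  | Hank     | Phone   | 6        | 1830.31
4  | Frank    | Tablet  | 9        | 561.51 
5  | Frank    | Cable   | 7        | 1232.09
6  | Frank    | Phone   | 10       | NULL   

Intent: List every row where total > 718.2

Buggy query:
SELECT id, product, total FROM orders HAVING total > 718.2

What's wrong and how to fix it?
Bug: This is a non-aggregate query (no GROUP BY, no aggregates), so in SQLite the HAVING clause is invalid here; a row-level condition belongs in WHERE

Fix: Use WHERE for row-level filtering

Corrected query:
SELECT id, product, total FROM orders WHERE total > 718.2

Result:
id | product | total  
---+---------+--------
2  | Mouse   | 1537.71
3  | Phone   | 1830.31
5  | Cable   | 1232.09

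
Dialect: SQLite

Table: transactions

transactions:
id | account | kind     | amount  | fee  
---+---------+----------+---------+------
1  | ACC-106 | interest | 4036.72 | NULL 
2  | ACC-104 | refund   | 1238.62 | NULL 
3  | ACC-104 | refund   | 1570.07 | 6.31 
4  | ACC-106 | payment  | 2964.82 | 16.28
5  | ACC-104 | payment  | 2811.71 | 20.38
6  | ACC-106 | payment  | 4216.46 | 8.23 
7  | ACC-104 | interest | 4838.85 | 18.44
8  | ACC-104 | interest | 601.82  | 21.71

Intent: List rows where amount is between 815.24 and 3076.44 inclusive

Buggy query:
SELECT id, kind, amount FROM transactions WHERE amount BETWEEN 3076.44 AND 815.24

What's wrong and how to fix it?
Bug: The bounds are reversed; BETWEEN a AND b requires a <= b to match anything

Fix: Write BETWEEN 815.24 AND 3076.44

Corrected query:
SELECT id, kind, amount FROM transactions WHERE amount BETWEEN 815.24 AND 3076.44

Result:
id | kind    | amount 
---+---------+--------
2  | refund  | 1238.62
3  | refund  | 1570.07
4  | payment | 2964.82
5  | payment | 2811.71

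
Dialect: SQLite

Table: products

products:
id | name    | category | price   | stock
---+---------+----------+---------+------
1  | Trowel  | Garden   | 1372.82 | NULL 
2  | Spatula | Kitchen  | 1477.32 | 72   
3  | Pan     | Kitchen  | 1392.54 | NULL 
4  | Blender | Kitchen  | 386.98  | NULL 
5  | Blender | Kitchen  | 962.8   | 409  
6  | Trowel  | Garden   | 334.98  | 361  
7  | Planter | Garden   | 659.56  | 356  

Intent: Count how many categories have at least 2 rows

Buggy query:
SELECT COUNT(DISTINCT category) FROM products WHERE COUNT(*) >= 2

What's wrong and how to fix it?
Bug: WHERE filters individual rows, not groups, so a group-level COUNT is invalid there

Fix: Group first with HAVING COUNT(*) >= 2, then COUNT the resulting groups

Corrected query:
SELECT COUNT(*) FROM (SELECT category FROM products GROUP BY category HAVING COUNT(*) >= 2)

Result:
COUNT(*)
--------
2       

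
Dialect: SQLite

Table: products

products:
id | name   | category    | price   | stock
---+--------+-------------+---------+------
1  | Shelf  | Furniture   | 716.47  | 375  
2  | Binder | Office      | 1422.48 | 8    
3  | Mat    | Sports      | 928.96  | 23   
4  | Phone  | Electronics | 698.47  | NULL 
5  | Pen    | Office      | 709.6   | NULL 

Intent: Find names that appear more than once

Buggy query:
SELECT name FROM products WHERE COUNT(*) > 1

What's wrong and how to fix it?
Bug: WHERE can't reference COUNT(*); aggregates are computed after WHERE

Fix: Group first, then use HAVING for the count condition

Corrected query:
SELECT name FROM products GROUP BY name HAVING COUNT(*) > 1

Result:
(no rows)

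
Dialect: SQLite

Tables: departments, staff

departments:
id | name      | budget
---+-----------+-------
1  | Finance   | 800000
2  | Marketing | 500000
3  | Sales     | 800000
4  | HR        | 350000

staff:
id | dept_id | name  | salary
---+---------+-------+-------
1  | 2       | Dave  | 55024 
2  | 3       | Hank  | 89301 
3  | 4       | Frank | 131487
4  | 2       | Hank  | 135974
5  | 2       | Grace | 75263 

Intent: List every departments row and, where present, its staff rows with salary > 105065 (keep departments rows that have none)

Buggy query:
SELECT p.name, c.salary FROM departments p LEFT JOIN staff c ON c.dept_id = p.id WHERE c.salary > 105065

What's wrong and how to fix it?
Bug: A WHERE condition on the right-hand table after LEFT JOIN drops unmatched parents

Fix: Put 'c.salary > 105065' in the JOIN's ON clause instead of WHERE

Corrected query:
SELECT p.name, c.salary FROM departments p LEFT JOIN staff c ON c.dept_id = p.id AND c.salary > 105065

Result:
name      | salary
----------+-------
Finance   | NULL  
Marketing | 135974
Sales     | NULL  
HR        | 131487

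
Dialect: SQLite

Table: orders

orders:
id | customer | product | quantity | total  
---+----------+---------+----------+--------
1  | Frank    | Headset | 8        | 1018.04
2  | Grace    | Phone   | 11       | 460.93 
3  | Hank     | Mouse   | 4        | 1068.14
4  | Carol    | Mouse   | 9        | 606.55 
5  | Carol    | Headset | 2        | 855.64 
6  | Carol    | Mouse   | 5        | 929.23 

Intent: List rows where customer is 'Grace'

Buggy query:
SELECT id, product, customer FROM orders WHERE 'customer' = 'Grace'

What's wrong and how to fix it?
Bug: Single quotes denote string literals in SQL; the column name is being compared as a constant string

Fix: Remove the quotes around the column name (or use double quotes for an identifier)

Corrected query:
SELECT id, product, customer FROM orders WHERE customer = 'Grace'

Result:
id | product | customer
---+---------+---------
2  | Phone   | Grace   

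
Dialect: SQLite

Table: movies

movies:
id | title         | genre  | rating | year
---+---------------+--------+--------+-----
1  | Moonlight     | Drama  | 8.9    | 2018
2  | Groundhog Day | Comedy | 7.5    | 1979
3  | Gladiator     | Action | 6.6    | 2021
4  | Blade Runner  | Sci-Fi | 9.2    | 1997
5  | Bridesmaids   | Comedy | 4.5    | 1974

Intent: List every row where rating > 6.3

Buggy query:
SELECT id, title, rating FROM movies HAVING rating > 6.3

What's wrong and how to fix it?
Bug: This is a non-aggregate query (no GROUP BY, no aggregates), so in SQLite the HAVING clause is invalid here; a row-level condition belongs in WHERE

Fix: Use WHERE for row-level filtering

Corrected query:
SELECT id, title, rating FROM movies WHERE rating > 6.3

Result:
id | title         | rating
---+---------------+-------
1  | Moonlight     | 8.9   
2  | Groundhog Day | 7.5   
3  | Gladiator     | 6.6   
4  | Blade Runner  | 9.2   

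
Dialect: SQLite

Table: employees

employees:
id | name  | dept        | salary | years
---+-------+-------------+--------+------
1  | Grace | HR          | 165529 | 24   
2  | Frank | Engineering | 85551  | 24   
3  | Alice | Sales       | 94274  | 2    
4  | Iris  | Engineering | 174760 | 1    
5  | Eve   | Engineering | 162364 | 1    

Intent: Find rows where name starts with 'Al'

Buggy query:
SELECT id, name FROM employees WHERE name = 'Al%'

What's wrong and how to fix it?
Bug: Wildcards only work with LIKE; '=' treats '%' as a literal character

Fix: Use LIKE for wildcard pattern matching

Corrected query:
SELECT id, name FROM employees WHERE name LIKE 'Al%'

Result:
id | name 
---+------
3  | Alice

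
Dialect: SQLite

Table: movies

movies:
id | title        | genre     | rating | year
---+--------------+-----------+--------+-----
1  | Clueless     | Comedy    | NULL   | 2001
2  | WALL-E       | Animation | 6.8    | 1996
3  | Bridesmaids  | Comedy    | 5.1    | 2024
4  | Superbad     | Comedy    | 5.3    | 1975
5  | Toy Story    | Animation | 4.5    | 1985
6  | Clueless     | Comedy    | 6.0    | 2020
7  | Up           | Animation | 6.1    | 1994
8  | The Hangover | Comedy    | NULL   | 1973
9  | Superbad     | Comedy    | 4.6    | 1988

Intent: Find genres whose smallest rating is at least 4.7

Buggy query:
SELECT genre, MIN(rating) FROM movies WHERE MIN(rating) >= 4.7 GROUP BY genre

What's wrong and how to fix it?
Bug: MIN() in WHERE is a misuse of aggregate

Fix: Replace WHERE with HAVING after the GROUP BY

Corrected query:
SELECT genre, MIN(rating) FROM movies GROUP BY genre HAVING MIN(rating) >= 4.7

Result:
(no rows)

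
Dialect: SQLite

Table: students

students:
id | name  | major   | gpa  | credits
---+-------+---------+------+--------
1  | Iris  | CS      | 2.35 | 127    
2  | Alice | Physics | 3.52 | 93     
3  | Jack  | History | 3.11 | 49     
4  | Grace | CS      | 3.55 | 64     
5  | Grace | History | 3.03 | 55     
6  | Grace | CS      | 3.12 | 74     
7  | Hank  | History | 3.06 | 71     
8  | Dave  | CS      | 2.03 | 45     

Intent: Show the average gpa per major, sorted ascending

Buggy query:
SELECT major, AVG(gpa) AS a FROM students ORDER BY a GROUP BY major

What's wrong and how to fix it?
Bug: ORDER BY appears before GROUP BY; SQL clause order requires GROUP BY first

Fix: Move ORDER BY to the end, after GROUP BY

Corrected query:
SELECT major, AVG(gpa) AS a FROM students GROUP BY major ORDER BY a

Result:
major   | a       
--------+---------
CS      | 2.7625  
History | 3.066667
Physics | 3.52    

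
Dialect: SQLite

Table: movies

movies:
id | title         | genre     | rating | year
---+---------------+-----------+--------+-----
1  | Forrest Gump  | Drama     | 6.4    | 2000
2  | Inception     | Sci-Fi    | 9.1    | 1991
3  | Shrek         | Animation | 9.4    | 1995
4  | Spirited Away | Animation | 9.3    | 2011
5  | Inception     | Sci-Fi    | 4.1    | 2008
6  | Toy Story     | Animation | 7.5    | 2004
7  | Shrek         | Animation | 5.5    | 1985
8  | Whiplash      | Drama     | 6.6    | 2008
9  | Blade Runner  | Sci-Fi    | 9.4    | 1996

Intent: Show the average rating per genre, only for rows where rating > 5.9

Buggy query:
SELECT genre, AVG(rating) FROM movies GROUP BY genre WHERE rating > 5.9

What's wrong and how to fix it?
Bug: WHERE cannot follow GROUP BY

Fix: Place WHERE between FROM and GROUP BY

Corrected query:
SELECT genre, AVG(rating) FROM movies WHERE rating > 5.9 GROUP BY genre

Result:
genre     | AVG(rating)
----------+------------
Animation | 8.733333   
Drama     | 6.5        
Sci-Fi    | 9.25       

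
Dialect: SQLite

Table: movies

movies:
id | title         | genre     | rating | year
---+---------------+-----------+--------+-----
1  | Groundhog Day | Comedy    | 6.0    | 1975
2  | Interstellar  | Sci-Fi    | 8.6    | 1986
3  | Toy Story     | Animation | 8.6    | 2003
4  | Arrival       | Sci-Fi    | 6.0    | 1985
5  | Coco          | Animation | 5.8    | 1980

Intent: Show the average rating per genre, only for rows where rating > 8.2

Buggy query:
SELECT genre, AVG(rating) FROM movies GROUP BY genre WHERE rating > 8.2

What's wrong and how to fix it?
Bug: WHERE cannot follow GROUP BY

Fix: Move the WHERE clause before GROUP BY

Corrected query:
SELECT genre, AVG(rating) FROM movies WHERE rating > 8.2 GROUP BY genre

Result:
genre     | AVG(rating)
----------+------------
Animation | 8.6        
Sci-Fi    | 8.6        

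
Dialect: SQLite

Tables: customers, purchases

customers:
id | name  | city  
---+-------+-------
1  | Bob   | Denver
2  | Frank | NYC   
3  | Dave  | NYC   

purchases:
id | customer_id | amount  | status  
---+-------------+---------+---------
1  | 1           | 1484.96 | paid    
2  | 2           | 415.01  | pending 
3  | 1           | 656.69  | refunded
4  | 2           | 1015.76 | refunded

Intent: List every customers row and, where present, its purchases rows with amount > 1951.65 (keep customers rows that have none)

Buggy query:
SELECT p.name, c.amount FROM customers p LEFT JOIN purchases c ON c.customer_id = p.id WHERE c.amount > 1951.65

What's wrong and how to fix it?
Bug: Filtering c.amount in WHERE discards the NULL rows produced by LEFT JOIN, turning it into an inner join

Fix: Put 'c.amount > 1951.65' in the JOIN's ON clause instead of WHERE

Corrected query:
SELECT p.name, c.amount FROM customers p LEFT JOIN purchases c ON c.customer_id = p.id AND c.amount > 1951.65

Result:
name  | amount
------+-------
Bob   | NULL  
Frank | NULL  
Dave  | NULL  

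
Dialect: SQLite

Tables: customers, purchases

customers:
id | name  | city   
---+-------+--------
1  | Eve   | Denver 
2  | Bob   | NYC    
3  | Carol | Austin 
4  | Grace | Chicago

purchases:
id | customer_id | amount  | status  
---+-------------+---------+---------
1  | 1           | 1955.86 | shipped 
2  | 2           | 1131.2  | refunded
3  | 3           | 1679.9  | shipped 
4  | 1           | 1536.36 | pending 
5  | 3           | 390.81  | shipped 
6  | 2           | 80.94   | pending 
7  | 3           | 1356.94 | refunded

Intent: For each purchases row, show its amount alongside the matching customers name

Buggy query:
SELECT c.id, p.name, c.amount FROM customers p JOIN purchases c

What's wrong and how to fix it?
Bug: JOIN with no ON clause produces a cartesian product; every purchases row pairs with every customers row

Fix: Add ON c.customer_id = p.id to the JOIN

Corrected query:
SELECT c.id, p.name, c.amount FROM customers p JOIN purchases c ON c.customer_id = p.id

Result:
id | name  | amount 
---+-------+--------
1  | Eve   | 1955.86
2  | Bob   | 1131.2 
3  | Carol | 1679.9 
4  | Eve   | 1536.36
5  | Carol | 390.81 
6  | Bob   | 80.94  
7  | Carol | 1356.94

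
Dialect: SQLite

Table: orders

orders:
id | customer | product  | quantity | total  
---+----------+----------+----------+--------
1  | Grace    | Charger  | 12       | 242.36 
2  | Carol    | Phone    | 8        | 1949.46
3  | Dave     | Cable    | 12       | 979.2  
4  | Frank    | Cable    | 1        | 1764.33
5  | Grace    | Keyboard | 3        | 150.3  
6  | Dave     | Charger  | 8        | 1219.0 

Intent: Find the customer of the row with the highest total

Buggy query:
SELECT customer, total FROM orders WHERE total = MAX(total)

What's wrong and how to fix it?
Bug: WHERE is evaluated per row; an aggregate over the whole table isn't defined there

Fix: Use a subquery: WHERE total = (SELECT MAX(total) FROM orders)

Corrected query:
SELECT customer, total FROM orders WHERE total = (SELECT MAX(total) FROM orders)

Result:
customer | total  
---------+--------
Carol    | 1949.46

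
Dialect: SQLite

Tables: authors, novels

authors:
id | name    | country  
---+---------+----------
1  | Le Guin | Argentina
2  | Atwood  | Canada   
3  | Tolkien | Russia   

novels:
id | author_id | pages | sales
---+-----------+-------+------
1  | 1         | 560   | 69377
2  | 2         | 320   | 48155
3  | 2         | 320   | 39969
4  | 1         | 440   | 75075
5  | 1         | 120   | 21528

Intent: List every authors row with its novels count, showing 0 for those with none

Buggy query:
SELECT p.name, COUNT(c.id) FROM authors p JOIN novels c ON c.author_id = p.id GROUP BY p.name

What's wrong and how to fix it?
Bug: INNER JOIN drops authors rows that have no matching novels rows

Fix: Switch to LEFT JOIN to retain unmatched parent rows

Corrected query:
SELECT p.name, COUNT(c.id) FROM authors p LEFT JOIN novels c ON c.author_id = p.id GROUP BY p.name

Result:
name    | COUNT(c.id)
--------+------------
Atwood  | 2          
Le Guin | 3          
Tolkien | 0          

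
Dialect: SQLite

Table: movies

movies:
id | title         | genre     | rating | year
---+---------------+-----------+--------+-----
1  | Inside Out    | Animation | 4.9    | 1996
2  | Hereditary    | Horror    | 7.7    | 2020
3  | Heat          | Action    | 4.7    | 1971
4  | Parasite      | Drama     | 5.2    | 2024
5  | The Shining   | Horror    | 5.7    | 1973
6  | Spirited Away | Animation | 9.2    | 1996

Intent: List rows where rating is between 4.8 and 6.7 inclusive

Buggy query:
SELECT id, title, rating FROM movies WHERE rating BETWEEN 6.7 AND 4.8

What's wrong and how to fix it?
Bug: BETWEEN expects the lower bound first; with 6.7 AND 4.8 the range is empty

Fix: Swap the bounds so the smaller value comes first

Corrected query:
SELECT id, title, rating FROM movies WHERE rating BETWEEN 4.8 AND 6.7

Result:
id | title       | rating
---+-------------+-------
1  | Inside Out  | 4.9   
4  | Parasite    | 5.2   
5  | The Shining | 5.7   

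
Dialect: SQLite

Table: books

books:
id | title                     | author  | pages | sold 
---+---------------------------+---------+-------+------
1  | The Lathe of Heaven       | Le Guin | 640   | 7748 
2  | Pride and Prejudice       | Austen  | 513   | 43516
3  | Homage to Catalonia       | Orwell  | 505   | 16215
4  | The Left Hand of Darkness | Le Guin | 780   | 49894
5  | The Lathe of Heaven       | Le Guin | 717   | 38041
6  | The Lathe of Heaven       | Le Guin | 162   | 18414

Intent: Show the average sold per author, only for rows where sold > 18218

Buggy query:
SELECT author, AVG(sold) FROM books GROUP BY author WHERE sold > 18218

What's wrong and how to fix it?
Bug: Row-level WHERE must come before GROUP BY in the clause order

Fix: Place WHERE between FROM and GROUP BY

Corrected query:
SELECT author, AVG(sold) FROM books WHERE sold > 18218 GROUP BY author

Result:
author  | AVG(sold)   
--------+-------------
Austen  | 43516       
Le Guin | 35449.666667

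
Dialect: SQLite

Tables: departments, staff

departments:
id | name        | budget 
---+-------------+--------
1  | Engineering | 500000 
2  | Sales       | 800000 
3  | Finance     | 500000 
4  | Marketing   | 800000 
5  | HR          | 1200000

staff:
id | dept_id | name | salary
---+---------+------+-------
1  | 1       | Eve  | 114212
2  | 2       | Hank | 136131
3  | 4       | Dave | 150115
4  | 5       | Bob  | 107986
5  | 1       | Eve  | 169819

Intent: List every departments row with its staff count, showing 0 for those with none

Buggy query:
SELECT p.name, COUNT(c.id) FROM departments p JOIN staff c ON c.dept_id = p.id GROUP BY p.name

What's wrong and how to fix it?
Bug: An inner join excludes parents with zero children

Fix: Switch to LEFT JOIN to retain unmatched parent rows

Corrected query:
SELECT p.name, COUNT(c.id) FROM departments p LEFT JOIN staff c ON c.dept_id = p.id GROUP BY p.name

Result:
name        | COUNT(c.id)
------------+------------
Engineering | 2          
Finance     | 0          
HR          | 1          
Marketing   | 1          
Sales       | 1          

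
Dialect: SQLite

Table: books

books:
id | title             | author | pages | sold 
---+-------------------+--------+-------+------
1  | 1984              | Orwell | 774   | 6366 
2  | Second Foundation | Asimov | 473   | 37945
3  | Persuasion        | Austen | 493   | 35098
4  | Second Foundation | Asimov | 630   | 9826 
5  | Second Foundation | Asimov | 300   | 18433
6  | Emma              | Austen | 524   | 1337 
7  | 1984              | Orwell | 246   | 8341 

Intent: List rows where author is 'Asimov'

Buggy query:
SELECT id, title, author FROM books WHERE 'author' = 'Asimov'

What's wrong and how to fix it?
Bug: Single quotes denote string literals in SQL; the column name is being compared as a constant string

Fix: Reference the column as author without single quotes

Corrected query:
SELECT id, title, author FROM books WHERE author = 'Asimov'

Result:
id | title             | author
---+-------------------+-------
2  | Second Foundation | Asimov
4  | Second Foundation | Asimov
5  | Second Foundation | Asimov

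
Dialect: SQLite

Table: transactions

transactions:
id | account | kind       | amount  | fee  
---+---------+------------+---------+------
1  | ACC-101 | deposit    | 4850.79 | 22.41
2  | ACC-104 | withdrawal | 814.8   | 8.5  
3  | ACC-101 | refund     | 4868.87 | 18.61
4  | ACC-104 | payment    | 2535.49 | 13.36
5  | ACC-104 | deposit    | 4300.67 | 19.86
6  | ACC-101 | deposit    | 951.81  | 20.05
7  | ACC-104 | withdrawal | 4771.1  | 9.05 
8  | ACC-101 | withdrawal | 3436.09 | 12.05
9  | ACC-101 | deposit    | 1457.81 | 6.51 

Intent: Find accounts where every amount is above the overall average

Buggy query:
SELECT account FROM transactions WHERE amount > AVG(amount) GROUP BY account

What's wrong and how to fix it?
Bug: AVG() is an aggregate; it can't sit directly in WHERE

Fix: Use a subquery for AVG and a HAVING MIN(...) filter so the condition holds for every row in the group

Corrected query:
SELECT account FROM transactions GROUP BY account HAVING MIN(amount) > (SELECT AVG(amount) FROM transactions)

Result:
(no rows)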